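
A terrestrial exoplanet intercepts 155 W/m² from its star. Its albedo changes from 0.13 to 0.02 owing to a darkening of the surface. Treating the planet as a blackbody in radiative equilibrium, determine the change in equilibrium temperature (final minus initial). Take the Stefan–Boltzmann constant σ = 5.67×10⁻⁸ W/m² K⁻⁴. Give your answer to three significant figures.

4.72 K

With α = 0.13, T₁ = 156.2 K.
Final:   T₂ = [S(1−0.02)/(4σ)]^(1/4) = 160.9 K.
Change: 160.9 − 156.2 = 4.718 K.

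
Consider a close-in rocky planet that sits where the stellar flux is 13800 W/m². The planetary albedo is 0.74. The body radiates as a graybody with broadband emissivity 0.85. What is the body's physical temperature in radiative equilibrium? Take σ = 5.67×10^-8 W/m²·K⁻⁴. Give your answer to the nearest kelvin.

Absorbed flux (global mean): S(1−α)/4 = 13800·0.26/4 = 897.0 W/m².
Equating to εσT⁴ with ε = 0.85: T = (897.0/0.85σ)^(1/4) = 369.4 K.

369 K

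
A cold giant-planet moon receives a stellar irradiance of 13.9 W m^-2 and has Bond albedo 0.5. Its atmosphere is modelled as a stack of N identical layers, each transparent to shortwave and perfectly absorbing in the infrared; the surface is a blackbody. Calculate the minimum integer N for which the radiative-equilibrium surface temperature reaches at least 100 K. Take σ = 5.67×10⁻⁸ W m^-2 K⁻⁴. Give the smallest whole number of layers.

The effective emission temperature is T_e = [S(1−α)/(4σ)]^¼ = 74.40 K.
Need (N+1)T_e⁴ ≥ T_s⁴, i.e. N+1 ≥ (100/74.40)⁴ = 3.263.
Rounding up, N = 3.

3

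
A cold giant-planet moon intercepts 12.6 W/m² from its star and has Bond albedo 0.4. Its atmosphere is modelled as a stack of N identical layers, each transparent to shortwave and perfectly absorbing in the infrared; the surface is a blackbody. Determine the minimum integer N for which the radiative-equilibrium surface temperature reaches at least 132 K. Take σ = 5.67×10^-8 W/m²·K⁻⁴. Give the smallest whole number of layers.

The effective emission temperature is T_e = [S(1−α)/(4σ)]^¼ = 75.98 K.
Since T_s⁴ = (N+1)T_e⁴, we need N ≥ (T_s/T_e)⁴ − 1 = 8.108.
Rounding up, N = 9.

9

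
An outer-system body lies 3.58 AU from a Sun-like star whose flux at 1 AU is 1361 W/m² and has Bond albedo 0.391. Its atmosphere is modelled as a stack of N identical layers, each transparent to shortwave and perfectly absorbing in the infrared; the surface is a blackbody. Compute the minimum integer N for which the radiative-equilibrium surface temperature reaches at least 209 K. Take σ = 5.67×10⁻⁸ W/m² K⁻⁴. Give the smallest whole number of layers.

Flux at the orbit: S = 1361/(3.58)² = 106.2 W/m².
The effective emission temperature is T_e = [S(1−α)/(4σ)]^¼ = 129.9 K.
Since T_s⁴ = (N+1)T_e⁴, we need N ≥ (T_s/T_e)⁴ − 1 = 5.691.
So N ≥ 5.691; the smallest integer is N = 6.

6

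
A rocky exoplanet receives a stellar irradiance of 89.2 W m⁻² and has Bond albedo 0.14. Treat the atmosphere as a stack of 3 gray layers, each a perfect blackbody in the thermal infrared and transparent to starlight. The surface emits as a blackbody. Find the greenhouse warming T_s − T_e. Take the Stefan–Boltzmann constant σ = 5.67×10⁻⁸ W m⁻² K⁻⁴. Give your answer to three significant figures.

OLR = S(1−α)/4 = 19.18 W m⁻²; the top layer radiates at T_e = 135.6 K.
T_s = (N+1)^(1/4)·T_e = 191.8 K.
Warming: T_s − T_e = 56.17 K.

56.2 K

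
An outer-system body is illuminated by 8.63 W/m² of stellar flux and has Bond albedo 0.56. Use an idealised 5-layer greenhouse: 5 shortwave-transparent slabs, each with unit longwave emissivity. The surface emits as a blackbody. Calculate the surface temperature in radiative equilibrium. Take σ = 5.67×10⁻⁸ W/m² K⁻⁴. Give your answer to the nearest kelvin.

OLR = S(1−α)/4 = 0.9493 W/m²; the top layer radiates at T_e = 63.97 K.
For an N-layer opaque stack, T_s⁴ = (N+1)T_e⁴, hence T_s = (6)^(1/4)×63.97 K = 100.1 K.

100 K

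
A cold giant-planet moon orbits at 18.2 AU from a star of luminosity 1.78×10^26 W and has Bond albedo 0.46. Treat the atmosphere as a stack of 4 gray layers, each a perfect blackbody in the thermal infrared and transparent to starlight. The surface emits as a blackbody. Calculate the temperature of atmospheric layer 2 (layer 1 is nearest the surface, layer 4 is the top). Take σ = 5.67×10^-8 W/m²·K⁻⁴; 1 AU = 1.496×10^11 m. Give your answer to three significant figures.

60.8 K

Orbital distance: d = 18.2 AU = 2.723×10^12 m.
Spreading L over a sphere of radius d: S = 1.78×10^26/(4π·2.72×10^12²) = 1.911 W/m².
The effective emission temperature is T_e = [S(1−α)/(4σ)]^¼ = 46.18 K.
Each opaque layer satisfies 2T_j⁴ = T_{j−1}⁴ + T_{j+1}⁴, giving T_k⁴ = (N+1−k)T_e⁴.
T_2 = (3)^(1/4)·46.18 = 60.78 K.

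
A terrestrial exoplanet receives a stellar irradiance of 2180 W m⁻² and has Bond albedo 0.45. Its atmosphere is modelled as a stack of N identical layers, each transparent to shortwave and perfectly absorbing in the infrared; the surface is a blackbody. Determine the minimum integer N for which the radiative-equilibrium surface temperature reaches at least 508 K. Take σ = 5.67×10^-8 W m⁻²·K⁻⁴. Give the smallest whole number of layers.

12

Top-of-atmosphere balance: σT_e⁴ = S(1−α)/4 = 299.8 W m⁻² → T_e = 269.6 K.
Since T_s⁴ = (N+1)T_e⁴, we need N ≥ (T_s/T_e)⁴ − 1 = 11.597.
So N ≥ 11.597; the smallest integer is N = 12.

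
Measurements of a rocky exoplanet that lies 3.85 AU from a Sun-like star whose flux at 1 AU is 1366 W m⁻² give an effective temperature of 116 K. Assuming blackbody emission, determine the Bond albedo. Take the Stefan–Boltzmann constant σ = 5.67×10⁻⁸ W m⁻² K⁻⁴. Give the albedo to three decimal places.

0.554

Irradiance scales as 1/d², so S = 1366 W m⁻² × (1/3.85)² = 92.16 W m⁻².
Rearranging the radiative balance, α = 1 − 4σT⁴/S.
4σT⁴ = 4·5.67×10⁻⁸·(116)⁴ = 41.07 W m⁻².
Hence α = 1 − 41.07/92.16 = 0.5544.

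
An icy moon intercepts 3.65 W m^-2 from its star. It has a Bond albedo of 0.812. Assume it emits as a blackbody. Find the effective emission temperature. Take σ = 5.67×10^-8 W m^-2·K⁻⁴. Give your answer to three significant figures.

41.7 kelvin

Averaging over the sphere, the absorbed flux is S(1−α)/4 = 0.1715 W m^-2.
Balancing against σT⁴: T = (0.1715/5.67×10⁻⁸)^(1/4) = 41.71 K.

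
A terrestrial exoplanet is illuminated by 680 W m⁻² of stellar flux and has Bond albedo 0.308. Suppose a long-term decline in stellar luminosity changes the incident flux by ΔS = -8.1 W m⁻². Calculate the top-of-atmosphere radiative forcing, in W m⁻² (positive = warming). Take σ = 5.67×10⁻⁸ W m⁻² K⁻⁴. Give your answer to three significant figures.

-1.40 W m⁻²

ΔF = Δ[S(1−α)]/4 = (1−0.308)·-8.1/4 = -1.401 W m⁻².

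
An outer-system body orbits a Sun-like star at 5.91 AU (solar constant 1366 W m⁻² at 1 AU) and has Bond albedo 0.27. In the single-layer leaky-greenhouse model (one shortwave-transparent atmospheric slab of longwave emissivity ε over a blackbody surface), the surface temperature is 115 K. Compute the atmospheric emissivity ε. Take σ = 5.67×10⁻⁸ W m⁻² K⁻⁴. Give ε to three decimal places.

Flux at the orbit: S = 1366/(5.91)² = 39.11 W m⁻².
First, T_e = [39.11·(1−0.27)/(4σ)]^(1/4) = 105.9 K.
T_s⁴ = T_e⁴·2/(2−ε) → ε = 2 − 2(T_e/T_s)⁴ = 2 − 2·(105.9/115)⁴ = 0.5606.

0.561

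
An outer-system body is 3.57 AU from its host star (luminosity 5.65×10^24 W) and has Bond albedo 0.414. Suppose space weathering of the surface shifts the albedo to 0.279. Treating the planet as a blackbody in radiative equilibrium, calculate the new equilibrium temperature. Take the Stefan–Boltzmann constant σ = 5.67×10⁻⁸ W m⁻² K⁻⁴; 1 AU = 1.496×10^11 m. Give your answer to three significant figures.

d = 3.57 × 1.496×10^11 m = 5.341×10^11 m.
S = L/(4πd²) = 1.576 W m⁻².
New equilibrium: T₂ = [(1−0.279)·1.576/(4σ)]^(1/4) = 47.31 K.

47.3 K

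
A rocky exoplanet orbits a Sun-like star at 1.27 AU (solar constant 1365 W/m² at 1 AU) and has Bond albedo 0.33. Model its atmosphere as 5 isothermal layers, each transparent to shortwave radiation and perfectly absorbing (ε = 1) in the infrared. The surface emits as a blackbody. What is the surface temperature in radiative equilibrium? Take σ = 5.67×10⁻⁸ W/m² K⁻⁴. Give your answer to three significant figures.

Flux at the orbit: S = 1365/(1.27)² = 846.3 W/m².
Top-of-atmosphere balance: σT_e⁴ = S(1−α)/4 = 141.8 W/m² → T_e = 223.6 K.
With N = 5 opaque layers, T_s = (N+1)^(1/4)·T_e = 6^(1/4)·223.6 = 350.0 K.

350 kelvin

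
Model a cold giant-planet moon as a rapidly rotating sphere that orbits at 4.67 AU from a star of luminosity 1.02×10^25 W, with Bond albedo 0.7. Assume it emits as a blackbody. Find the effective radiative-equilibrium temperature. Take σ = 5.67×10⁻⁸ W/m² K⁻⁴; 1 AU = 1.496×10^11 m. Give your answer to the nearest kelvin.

39 K

Orbital distance: d = 4.67 AU = 6.986×10^11 m.
Spreading L over a sphere of radius d: S = 1.02×10^25/(4π·6.99×10^11²) = 1.663 W/m².
The planet absorbs (1−α)S over its disc πR² and re-emits over 4πR², so the mean absorbed flux is (1−0.7)·1.663/4 = 0.1247 W/m².
Balancing against σT⁴: T = (0.1247/5.67×10⁻⁸)^(1/4) = 38.51 K.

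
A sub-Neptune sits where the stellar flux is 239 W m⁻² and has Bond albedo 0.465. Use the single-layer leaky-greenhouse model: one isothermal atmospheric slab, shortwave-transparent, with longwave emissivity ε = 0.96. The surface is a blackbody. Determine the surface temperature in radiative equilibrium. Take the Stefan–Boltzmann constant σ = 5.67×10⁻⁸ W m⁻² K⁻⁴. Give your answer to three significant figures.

181 K

Effective emission temperature (TOA balance): σT_e⁴ = S(1−α)/4 = 31.97 W m⁻² → T_e = 154.1 K.
Surface balance with a leaky layer gives σT_s⁴ = σT_e⁴·2/(2−ε), so T_s = T_e·[2/(2−0.96)]^(1/4) = 181.5 K.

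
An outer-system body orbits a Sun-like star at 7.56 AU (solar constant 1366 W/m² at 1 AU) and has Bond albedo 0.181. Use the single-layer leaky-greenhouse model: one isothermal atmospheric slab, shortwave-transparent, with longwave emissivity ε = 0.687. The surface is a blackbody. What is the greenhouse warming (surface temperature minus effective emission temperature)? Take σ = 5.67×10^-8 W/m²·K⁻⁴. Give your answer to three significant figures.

10.7 K

By the inverse-square law, S = 1366/7.56² = 23.90 W/m².
Effective emission temperature (TOA balance): σT_e⁴ = S(1−α)/4 = 4.894 W/m² → T_e = 96.39 K.
Surface balance with a leaky layer gives σT_s⁴ = σT_e⁴·2/(2−ε), so T_s = T_e·[2/(2−0.687)]^(1/4) = 107.1 K.
T_s − T_e = 107.1 − 96.39 = 10.69 K.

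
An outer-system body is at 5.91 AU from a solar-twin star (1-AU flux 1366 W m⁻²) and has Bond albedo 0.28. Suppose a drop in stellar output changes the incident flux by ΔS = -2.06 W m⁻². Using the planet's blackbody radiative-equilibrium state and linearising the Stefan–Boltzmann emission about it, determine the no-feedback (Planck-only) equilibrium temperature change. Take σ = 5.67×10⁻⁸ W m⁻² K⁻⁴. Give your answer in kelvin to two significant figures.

Flux at the orbit: S = 1366/(5.91)² = 39.11 W m⁻².
The baseline emission temperature is T_e = 105.6 K.
TOA radiative forcing: ΔF = (1−α)ΔS/4 = 0.72·(-2.06)/4 = -0.3708 W m⁻².
Linearising σT⁴ gives d(σT⁴)/dT = 4σT_e³ = 0.2668 W m⁻² per K.
ΔT₀ = ΔF/λ_P = -0.3708/0.2668 = -1.39 K.

-1.4 kelvin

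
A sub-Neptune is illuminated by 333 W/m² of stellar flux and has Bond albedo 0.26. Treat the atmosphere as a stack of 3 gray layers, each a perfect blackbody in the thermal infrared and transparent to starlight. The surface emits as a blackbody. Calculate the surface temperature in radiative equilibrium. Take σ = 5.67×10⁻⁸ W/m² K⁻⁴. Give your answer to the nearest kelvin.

The effective emission temperature is T_e = [S(1−α)/(4σ)]^¼ = 181.6 K.
With N = 3 opaque layers, T_s = (N+1)^(1/4)·T_e = 4^(1/4)·181.6 = 256.8 K.

257 K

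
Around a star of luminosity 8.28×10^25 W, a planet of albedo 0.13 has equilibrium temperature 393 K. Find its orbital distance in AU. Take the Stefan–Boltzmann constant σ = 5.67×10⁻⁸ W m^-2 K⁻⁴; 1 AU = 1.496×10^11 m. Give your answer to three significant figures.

Energy balance gives S = 4σT⁴/(1−α) = 6219 W m^-2.
Then d = [L/(4πS)]^(1/2) = 3.255×10^10 m, i.e. 0.2176 AU.

0.218 AU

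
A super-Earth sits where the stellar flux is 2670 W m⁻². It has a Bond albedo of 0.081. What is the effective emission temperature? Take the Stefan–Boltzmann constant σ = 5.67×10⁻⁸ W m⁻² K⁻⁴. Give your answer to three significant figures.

The planet absorbs (1−α)S over its disc πR² and re-emits over 4πR², so the mean absorbed flux is (1−0.081)·2670/4 = 613.4 W m⁻².
Set σT⁴ = 613.4 → T = (613.4/σ)^(1/4) = 322.5 K.

323 K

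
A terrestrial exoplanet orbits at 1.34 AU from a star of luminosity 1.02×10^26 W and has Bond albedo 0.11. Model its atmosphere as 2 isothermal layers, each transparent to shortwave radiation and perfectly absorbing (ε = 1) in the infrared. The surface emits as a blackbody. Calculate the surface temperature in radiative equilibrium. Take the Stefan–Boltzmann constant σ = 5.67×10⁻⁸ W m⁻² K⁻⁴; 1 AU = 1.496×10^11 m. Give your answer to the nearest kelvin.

d = 1.34 × 1.496×10^11 m = 2.005×10^11 m.
Flux at the orbit: S = L/(4πd²) = 1.02×10^26/(4π·(2.00×10^11)²) = 202.0 W m⁻².
Top-of-atmosphere balance: σT_e⁴ = S(1−α)/4 = 44.94 W m⁻² → T_e = 167.8 K.
Layer-by-layer balance gives σT_s⁴ = (N+1)σT_e⁴, so T_s = 3^¼·167.8 = 220.8 K.

221 kelvin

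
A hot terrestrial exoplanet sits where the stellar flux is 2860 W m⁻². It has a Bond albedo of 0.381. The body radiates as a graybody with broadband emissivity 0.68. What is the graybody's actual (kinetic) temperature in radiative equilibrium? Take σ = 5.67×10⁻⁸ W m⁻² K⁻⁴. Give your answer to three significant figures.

Averaging over the sphere, the absorbed flux is S(1−α)/4 = 442.6 W m⁻².
Equating to εσT⁴ with ε = 0.68: T = (442.6/0.68σ)^(1/4) = 327.3 K.

327 K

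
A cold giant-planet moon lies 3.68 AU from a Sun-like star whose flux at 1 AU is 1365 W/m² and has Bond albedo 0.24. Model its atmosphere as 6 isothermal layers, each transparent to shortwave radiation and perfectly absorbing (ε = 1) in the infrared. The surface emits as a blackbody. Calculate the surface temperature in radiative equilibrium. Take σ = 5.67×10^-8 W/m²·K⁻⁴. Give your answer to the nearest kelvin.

By the inverse-square law, S = 1365/3.68² = 100.8 W/m².
OLR = S(1−α)/4 = 19.15 W/m²; the top layer radiates at T_e = 135.6 K.
Layer-by-layer balance gives σT_s⁴ = (N+1)σT_e⁴, so T_s = 7^¼·135.6 = 220.5 K.

221 K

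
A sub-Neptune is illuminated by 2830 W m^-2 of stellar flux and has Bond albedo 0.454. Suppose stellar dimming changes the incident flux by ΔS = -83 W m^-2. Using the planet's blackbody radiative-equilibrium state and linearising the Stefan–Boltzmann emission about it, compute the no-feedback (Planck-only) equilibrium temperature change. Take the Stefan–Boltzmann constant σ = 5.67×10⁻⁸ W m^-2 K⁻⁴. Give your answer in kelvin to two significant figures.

-2.1 K

Unperturbed T_e = [2830·(1−0.454)/(4σ)]^¼ = 287.3 K.
ΔF = Δ[S(1−α)]/4 = (1−0.454)·-83/4 = -11.33 W m^-2.
Linearising σT⁴ gives d(σT⁴)/dT = 4σT_e³ = 5.378 W m^-2 per K.
So ΔT₀ = -11.33/5.378 = -2.11 K.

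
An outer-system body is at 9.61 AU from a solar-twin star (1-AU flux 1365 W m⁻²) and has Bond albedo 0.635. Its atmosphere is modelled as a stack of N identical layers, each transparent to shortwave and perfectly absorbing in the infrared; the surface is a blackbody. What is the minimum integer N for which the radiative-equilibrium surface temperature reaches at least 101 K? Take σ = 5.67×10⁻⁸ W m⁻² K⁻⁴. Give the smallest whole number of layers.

4

By the inverse-square law, S = 1365/9.61² = 14.78 W m⁻².
The effective emission temperature is T_e = [S(1−α)/(4σ)]^¼ = 69.84 K.
Need (N+1)T_e⁴ ≥ T_s⁴, i.e. N+1 ≥ (101/69.84)⁴ = 4.375.
So N ≥ 3.375; the smallest integer is N = 4.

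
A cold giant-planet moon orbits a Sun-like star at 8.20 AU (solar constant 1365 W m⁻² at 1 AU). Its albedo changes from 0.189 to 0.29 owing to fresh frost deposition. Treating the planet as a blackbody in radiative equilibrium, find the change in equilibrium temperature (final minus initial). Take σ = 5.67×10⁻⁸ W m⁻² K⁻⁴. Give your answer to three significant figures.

-3.02 K

Irradiance scales as 1/d², so S = 1365 W m⁻² × (1/8.20)² = 20.30 W m⁻².
Initial: T₁ = [S(1−0.189)/(4σ)]^(1/4) = 92.30 K.
Final:   T₂ = [S(1−0.29)/(4σ)]^(1/4) = 89.29 K.
Change: 89.29 − 92.30 = -3.019 K.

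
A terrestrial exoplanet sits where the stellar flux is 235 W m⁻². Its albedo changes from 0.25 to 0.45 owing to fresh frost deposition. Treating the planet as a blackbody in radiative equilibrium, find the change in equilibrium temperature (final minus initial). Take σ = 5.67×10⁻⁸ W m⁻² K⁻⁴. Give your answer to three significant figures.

Before: T₁ = [235.0·0.75/(4σ)]^(1/4) = 167.0 K.
With α = 0.45, T₂ = 154.5 K.
Change: 154.5 − 167.0 = -12.46 K.

-12.5 K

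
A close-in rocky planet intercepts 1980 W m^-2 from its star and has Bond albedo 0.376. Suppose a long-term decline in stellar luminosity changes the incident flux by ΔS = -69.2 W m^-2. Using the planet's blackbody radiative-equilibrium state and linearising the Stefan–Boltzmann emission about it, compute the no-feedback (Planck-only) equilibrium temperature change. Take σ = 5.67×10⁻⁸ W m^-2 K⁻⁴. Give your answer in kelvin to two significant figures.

-2.4 K

Unperturbed T_e = [1980·(1−0.376)/(4σ)]^¼ = 271.7 K.
ΔF = Δ[S(1−α)]/4 = (1−0.376)·-69.2/4 = -10.80 W m^-2.
Planck response: λ_P = 4σT_e³ = 4·5.67×10⁻⁸·(271.7)³ = 4.548 W m^-2/K.
So ΔT₀ = -10.80/4.548 = -2.37 K.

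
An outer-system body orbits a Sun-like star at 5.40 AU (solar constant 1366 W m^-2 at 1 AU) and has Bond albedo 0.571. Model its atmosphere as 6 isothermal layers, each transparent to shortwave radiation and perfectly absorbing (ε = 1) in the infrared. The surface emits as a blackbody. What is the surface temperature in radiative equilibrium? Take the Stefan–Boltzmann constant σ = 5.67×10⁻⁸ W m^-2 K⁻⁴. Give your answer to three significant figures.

158 K

Irradiance scales as 1/d², so S = 1366 W m^-2 × (1/5.40)² = 46.84 W m^-2.
Top-of-atmosphere balance: σT_e⁴ = S(1−α)/4 = 5.024 W m^-2 → T_e = 97.02 K.
Layer-by-layer balance gives σT_s⁴ = (N+1)σT_e⁴, so T_s = 7^¼·97.02 = 157.8 K.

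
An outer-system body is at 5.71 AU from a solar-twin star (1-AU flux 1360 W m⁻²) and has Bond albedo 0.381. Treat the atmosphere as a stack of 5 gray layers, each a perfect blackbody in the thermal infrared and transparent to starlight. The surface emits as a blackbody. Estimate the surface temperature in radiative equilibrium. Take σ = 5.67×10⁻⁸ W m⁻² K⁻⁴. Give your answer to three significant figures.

Flux at the orbit: S = 1360/(5.71)² = 41.71 W m⁻².
OLR = S(1−α)/4 = 6.455 W m⁻²; the top layer radiates at T_e = 103.3 K.
For an N-layer opaque stack, T_s⁴ = (N+1)T_e⁴, hence T_s = (6)^(1/4)×103.3 K = 161.7 K.

162 kelvin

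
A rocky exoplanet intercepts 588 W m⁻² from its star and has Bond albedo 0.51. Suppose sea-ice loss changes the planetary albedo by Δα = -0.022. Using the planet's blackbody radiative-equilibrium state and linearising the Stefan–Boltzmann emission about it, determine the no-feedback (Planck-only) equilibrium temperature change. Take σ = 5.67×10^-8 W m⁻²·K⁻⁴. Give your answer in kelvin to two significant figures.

Reference equilibrium: T_e = [S(1−α)/(4σ)]^(1/4) = 188.8 K.
The change in absorbed flux is Δ[S(1−α)/4] = −SΔα/4 = 3.234 W m⁻².
Linearising σT⁴ gives d(σT⁴)/dT = 4σT_e³ = 1.526 W m⁻² per K.
So ΔT₀ = 3.234/1.526 = 2.12 K.

2.1 K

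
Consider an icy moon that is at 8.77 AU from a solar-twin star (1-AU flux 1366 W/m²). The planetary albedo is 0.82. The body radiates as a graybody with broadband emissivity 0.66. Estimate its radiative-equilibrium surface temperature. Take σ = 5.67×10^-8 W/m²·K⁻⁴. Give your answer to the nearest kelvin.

68 K

Irradiance scales as 1/d², so S = 1366 W/m² × (1/8.77)² = 17.76 W/m².
Absorbed flux (global mean): S(1−α)/4 = 17.76·0.18/4 = 0.7992 W/m².
Radiative balance εσT⁴ = 0.7992 gives T = [0.7992/(0.66·σ)]^(1/4) = 67.98 K.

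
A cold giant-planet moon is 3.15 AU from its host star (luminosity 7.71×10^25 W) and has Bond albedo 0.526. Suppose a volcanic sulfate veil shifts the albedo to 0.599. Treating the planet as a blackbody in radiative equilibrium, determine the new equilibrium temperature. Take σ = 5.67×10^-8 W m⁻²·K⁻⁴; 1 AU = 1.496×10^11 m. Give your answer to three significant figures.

Orbital distance: d = 3.15 AU = 4.712×10^11 m.
Flux at the orbit: S = L/(4πd²) = 7.71×10^25/(4π·(4.71×10^11)²) = 27.63 W m⁻².
With the new albedo, S(1−α₂)/4 = 2.770 W m⁻², so T₂ = 83.60 K.

83.6 K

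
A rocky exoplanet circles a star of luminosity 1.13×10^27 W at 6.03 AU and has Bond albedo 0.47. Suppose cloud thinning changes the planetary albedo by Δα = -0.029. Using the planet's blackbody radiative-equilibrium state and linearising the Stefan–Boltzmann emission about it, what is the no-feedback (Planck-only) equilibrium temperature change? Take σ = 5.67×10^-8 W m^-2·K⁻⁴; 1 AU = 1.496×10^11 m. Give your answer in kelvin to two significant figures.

d = 6.03 × 1.496×10^11 m = 9.021×10^11 m.
Flux at the orbit: S = L/(4πd²) = 1.13×10^27/(4π·(9.02×10^11)²) = 110.5 W m^-2.
The baseline emission temperature is T_e = 126.8 K.
ΔF = −(S/4)Δα = −(110.5/4)×(-0.029) = 0.8011 W m^-2.
Linearising σT⁴ gives d(σT⁴)/dT = 4σT_e³ = 0.4620 W m^-2 per K.
Hence the no-feedback warming is ΔF/(4σT_e³) = 1.73 K.

1.7 K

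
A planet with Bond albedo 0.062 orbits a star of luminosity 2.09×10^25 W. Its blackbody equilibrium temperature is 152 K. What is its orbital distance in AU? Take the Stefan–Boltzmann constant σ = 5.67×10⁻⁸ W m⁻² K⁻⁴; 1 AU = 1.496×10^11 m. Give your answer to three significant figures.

The flux needed for this T is 4σT⁴/(1−0.062) = 129.1 W m⁻².
From L = 4πd²S, d = √(2.09×10^25/(4π·129.1)) = 1.135×10^11 m = 0.7588 AU.

0.759 AU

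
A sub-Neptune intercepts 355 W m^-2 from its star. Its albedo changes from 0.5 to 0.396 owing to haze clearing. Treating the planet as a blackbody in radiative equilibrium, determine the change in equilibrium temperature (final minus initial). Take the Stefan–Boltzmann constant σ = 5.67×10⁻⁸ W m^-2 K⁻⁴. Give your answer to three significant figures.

8.09 K

With α = 0.5, T₁ = 167.3 K.
Final:   T₂ = [S(1−0.396)/(4σ)]^(1/4) = 175.3 K.
ΔT = T₂ − T₁ = 8.091 K.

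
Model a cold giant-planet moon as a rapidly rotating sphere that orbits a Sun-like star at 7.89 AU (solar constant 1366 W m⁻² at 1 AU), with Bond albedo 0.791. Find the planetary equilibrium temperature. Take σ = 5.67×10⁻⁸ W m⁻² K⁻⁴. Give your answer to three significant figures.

Irradiance scales as 1/d², so S = 1366 W m⁻² × (1/7.89)² = 21.94 W m⁻².
Absorbed flux (global mean): S(1−α)/4 = 21.94·0.209/4 = 1.147 W m⁻².
Set σT⁴ = 1.147 → T = (1.147/σ)^(1/4) = 67.06 K.

67.1 K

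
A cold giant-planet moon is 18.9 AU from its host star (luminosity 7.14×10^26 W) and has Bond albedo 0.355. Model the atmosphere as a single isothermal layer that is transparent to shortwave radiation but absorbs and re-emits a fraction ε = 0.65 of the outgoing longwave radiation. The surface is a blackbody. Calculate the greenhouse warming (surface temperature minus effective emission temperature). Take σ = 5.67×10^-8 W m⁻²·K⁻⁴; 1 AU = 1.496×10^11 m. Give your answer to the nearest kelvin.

d = 18.9 × 1.496×10^11 m = 2.827×10^12 m.
Spreading L over a sphere of radius d: S = 7.14×10^26/(4π·2.83×10^12²) = 7.107 W m⁻².
The planet radiates to space at T_e = [S(1−α)/(4σ)]^(1/4) = 67.05 K.
For a single slab of emissivity ε, T_s⁴ = 2T_e⁴/(2−ε); thus T_s = 67.05·(1.481)^(1/4) = 73.97 K.
The atmosphere warms the surface by 6.923 K.

7 K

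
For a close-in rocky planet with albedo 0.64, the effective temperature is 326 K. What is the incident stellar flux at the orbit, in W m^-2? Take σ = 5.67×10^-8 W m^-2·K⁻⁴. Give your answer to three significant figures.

7120 W m^-2

Invert the energy balance for S: S = 4σT⁴/(1−α).
σT⁴ = 5.67×10⁻⁸·(326)⁴ = 640.4 W m^-2.
So S = 4×640.4/(1−0.64) = 7116 W m^-2.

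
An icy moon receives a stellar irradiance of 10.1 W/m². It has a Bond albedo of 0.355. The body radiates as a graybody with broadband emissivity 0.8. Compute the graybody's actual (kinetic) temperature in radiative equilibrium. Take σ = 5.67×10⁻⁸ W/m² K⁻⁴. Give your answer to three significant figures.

Absorbed flux (global mean): S(1−α)/4 = 10.10·0.645/4 = 1.629 W/m².
Equating to εσT⁴ with ε = 0.8: T = (1.629/0.8σ)^(1/4) = 77.41 K.

77.4 kelvin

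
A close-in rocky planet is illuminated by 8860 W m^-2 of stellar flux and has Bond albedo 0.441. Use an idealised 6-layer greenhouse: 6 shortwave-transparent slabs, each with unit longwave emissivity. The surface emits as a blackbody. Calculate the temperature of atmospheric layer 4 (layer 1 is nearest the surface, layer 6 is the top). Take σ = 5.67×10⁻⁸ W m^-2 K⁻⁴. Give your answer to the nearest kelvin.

506 kelvin

OLR = S(1−α)/4 = 1238 W m^-2; the top layer radiates at T_e = 384.4 K.
In the N-layer model, layer k (counted from the surface) has T_k = (N+1−k)^(1/4)·T_e.
With k = 4: T_4 = (6+1−4)^¼·384.4 K = 505.9 K.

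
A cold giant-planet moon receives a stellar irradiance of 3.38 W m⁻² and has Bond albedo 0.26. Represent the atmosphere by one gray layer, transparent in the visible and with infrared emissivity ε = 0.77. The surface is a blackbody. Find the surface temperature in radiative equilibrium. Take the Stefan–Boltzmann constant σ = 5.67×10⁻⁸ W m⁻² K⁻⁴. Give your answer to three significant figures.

65.1 kelvin

The planet radiates to space at T_e = [S(1−α)/(4σ)]^(1/4) = 57.63 K.
For a single slab of emissivity ε, T_s⁴ = 2T_e⁴/(2−ε); thus T_s = 57.63·(1.626)^(1/4) = 65.07 K.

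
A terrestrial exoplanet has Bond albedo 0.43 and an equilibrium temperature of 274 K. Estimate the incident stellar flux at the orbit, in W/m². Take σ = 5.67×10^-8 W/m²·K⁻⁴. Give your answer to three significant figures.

Invert the energy balance for S: S = 4σT⁴/(1−α).
σT⁴ = 5.67×10⁻⁸·(274)⁴ = 319.6 W/m².
So S = 4×319.6/(1−0.43) = 2243 W/m².

2240 W/m²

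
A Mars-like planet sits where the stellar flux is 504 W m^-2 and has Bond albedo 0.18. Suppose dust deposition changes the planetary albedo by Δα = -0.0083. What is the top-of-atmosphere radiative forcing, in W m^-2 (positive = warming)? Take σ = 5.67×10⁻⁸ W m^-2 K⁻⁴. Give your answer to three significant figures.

1.05 W m^-2

The change in absorbed flux is Δ[S(1−α)/4] = −SΔα/4 = 1.046 W m^-2.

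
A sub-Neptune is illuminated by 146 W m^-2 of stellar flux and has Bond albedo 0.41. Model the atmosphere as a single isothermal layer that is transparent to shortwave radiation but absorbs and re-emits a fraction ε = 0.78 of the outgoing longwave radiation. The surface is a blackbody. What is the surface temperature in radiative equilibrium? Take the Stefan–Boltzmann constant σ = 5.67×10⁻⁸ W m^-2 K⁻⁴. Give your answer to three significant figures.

158 K

The planet radiates to space at T_e = [S(1−α)/(4σ)]^(1/4) = 139.6 K.
For a single slab of emissivity ε, T_s⁴ = 2T_e⁴/(2−ε); thus T_s = 139.6·(1.639)^(1/4) = 158.0 K.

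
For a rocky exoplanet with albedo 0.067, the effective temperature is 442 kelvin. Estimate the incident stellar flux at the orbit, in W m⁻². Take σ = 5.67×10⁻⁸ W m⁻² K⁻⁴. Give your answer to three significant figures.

Invert the energy balance for S: S = 4σT⁴/(1−α).
The emitted flux is σT⁴ = 2164 W m⁻².
So S = 4×2164/(1−0.067) = 9278 W m⁻².

9280 W m⁻²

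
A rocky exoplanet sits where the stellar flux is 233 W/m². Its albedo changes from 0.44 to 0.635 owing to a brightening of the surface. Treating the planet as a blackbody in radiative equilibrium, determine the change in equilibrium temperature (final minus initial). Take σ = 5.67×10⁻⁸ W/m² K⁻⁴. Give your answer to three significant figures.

-15.7 K

Before: T₁ = [233.0·0.56/(4σ)]^(1/4) = 154.9 K.
After:  T₂ = [233.0·0.365/(4σ)]^(1/4) = 139.2 K.
Change: 139.2 − 154.9 = -15.72 K.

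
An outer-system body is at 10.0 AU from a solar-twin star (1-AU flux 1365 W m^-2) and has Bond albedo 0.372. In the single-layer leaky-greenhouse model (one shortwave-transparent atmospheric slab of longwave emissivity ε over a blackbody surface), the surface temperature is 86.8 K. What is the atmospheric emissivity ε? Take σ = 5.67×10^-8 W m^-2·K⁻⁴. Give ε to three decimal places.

0.668

Irradiance scales as 1/d², so S = 1365 W m^-2 × (1/10.0)² = 13.65 W m^-2.
Effective temperature: T_e = [S(1−α)/(4σ)]^(1/4) = 78.41 K.
Since (2−ε)/2 = (T_e/T_s)⁴ = 0.6658, ε = 0.6683.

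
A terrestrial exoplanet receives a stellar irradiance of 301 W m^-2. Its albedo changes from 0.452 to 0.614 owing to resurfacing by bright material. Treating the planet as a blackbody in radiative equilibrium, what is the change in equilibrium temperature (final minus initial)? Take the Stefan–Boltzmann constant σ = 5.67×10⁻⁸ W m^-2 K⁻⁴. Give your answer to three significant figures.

Before: T₁ = [301.0·0.548/(4σ)]^(1/4) = 164.2 K.
With α = 0.614, T₂ = 150.4 K.
ΔT = T₂ − T₁ = -13.78 K.

-13.8 K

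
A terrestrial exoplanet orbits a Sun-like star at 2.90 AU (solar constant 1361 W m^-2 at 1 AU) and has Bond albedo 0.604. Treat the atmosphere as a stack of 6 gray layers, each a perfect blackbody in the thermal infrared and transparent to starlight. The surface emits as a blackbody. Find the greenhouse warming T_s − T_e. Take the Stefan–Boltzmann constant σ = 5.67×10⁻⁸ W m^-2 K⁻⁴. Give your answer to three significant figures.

81.2 K

Irradiance scales as 1/d², so S = 1361 W m^-2 × (1/2.90)² = 161.8 W m^-2.
The effective emission temperature is T_e = [S(1−α)/(4σ)]^¼ = 129.7 K.
T_s = (N+1)^(1/4)·T_e = 210.9 K.
So the greenhouse effect raises the surface by 210.9 − 129.7 = 81.24 K.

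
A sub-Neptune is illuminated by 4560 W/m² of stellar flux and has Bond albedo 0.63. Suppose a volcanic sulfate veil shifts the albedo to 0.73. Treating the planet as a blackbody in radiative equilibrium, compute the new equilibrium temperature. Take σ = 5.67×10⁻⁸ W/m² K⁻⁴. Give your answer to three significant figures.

271 K

New equilibrium: T₂ = [(1−0.73)·4560/(4σ)]^(1/4) = 271.4 K.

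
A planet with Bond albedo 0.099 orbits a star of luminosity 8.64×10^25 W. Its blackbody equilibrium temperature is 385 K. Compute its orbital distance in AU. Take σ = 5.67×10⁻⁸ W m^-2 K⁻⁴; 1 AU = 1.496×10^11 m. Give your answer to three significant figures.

Energy balance gives S = 4σT⁴/(1−α) = 5530 W m^-2.
S = L/(4πd²) → d = √(L/4πS) = √(8.64×10^25/(4π·5530)) = 3.526×10^10 m = 0.2357 AU.

0.236 AU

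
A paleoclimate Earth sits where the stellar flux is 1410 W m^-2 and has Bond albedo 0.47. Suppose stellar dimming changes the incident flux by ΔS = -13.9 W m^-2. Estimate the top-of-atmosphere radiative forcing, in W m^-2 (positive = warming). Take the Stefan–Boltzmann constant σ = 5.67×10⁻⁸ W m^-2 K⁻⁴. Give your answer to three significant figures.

-1.84 W m^-2

TOA radiative forcing: ΔF = (1−α)ΔS/4 = 0.53·(-13.9)/4 = -1.842 W m^-2.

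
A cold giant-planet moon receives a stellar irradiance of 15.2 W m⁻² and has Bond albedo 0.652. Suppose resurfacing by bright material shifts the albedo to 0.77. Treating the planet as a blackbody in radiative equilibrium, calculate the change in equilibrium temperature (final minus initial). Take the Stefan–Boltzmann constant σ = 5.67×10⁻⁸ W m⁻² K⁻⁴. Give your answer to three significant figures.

Initial: T₁ = [S(1−0.652)/(4σ)]^(1/4) = 69.49 K.
With α = 0.77, T₂ = 62.66 K.
Change: 62.66 − 69.49 = -6.835 K.

-6.83 K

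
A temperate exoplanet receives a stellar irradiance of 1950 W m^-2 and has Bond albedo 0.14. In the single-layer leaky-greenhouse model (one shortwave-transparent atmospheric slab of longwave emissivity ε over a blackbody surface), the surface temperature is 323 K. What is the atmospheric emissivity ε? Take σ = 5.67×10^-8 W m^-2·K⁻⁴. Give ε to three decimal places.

TOA balance gives T_e = 293.2 K.
Since (2−ε)/2 = (T_e/T_s)⁴ = 0.6793, ε = 0.6413.

0.641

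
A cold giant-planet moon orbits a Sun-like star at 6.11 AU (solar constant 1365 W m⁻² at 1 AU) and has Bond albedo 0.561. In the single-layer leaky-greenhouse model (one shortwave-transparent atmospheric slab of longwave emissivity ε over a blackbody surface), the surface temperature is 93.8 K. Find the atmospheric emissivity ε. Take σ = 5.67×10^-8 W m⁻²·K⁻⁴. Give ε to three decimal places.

Irradiance scales as 1/d², so S = 1365 W m⁻² × (1/6.11)² = 36.56 W m⁻².
First, T_e = [36.56·(1−0.561)/(4σ)]^(1/4) = 91.72 K.
Since (2−ε)/2 = (T_e/T_s)⁴ = 0.9142, ε = 0.1715.

0.172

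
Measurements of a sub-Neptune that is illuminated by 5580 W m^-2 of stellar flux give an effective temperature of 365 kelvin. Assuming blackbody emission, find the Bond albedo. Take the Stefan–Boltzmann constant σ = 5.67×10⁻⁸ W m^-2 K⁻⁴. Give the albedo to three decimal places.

0.279

Rearranging the radiative balance, α = 1 − 4σT⁴/S.
σT⁴ = 1006 W m^-2, so 4σT⁴ = 4025 W m^-2.
Hence α = 1 − 4025/5580 = 0.2786.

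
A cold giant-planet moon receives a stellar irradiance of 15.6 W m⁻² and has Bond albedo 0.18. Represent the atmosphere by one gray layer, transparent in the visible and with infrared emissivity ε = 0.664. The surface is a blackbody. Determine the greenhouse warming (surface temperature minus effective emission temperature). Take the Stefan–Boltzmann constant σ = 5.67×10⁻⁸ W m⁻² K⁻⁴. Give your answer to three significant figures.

The planet radiates to space at T_e = [S(1−α)/(4σ)]^(1/4) = 86.66 K.
The surface balance (absorbed SW + ε·downward IR = σT_s⁴) with T_a⁴ = T_s⁴/2 reduces to T_s = T_e·[2/(2−ε)]^¼ = 95.86 K.
T_s − T_e = 95.86 − 86.66 = 9.197 K.

9.20 K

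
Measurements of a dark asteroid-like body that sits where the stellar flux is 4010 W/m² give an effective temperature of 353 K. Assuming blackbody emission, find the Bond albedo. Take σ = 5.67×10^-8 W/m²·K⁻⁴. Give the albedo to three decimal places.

0.122

Rearranging the radiative balance, α = 1 − 4σT⁴/S.
σT⁴ = 880.4 W/m², so 4σT⁴ = 3522 W/m².
Hence α = 1 − 3522/4010 = 0.1218.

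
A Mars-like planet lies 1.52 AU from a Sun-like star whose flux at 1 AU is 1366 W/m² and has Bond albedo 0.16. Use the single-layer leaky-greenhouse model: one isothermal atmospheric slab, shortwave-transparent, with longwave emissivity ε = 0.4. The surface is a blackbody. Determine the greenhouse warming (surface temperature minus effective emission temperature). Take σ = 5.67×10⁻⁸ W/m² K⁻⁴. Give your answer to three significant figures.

By the inverse-square law, S = 1366/1.52² = 591.2 W/m².
At the top of the atmosphere, σT_e⁴ = S(1−α)/4 = 124.2 W/m², giving T_e = 216.3 K.
The surface balance (absorbed SW + ε·downward IR = σT_s⁴) with T_a⁴ = T_s⁴/2 reduces to T_s = T_e·[2/(2−ε)]^¼ = 228.7 K.
Greenhouse warming: T_s − T_e = 12.41 K.

12.4 kelvin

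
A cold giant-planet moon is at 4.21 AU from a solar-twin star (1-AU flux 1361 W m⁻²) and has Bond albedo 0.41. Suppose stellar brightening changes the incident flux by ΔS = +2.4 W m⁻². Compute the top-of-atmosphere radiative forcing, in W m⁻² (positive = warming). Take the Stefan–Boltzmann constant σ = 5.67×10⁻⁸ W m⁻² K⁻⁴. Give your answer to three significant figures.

0.354 W m⁻²

Irradiance scales as 1/d², so S = 1361 W m⁻² × (1/4.21)² = 76.79 W m⁻².
TOA radiative forcing: ΔF = (1−α)ΔS/4 = 0.59·(+2.4)/4 = 0.3540 W m⁻².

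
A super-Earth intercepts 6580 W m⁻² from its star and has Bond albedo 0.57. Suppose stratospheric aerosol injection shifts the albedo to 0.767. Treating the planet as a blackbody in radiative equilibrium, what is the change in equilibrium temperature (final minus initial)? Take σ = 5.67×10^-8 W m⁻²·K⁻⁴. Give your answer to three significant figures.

-47.5 K

With α = 0.57, T₁ = 334.2 K.
After:  T₂ = [6580·0.233/(4σ)]^(1/4) = 286.7 K.
ΔT = T₂ − T₁ = -47.47 K.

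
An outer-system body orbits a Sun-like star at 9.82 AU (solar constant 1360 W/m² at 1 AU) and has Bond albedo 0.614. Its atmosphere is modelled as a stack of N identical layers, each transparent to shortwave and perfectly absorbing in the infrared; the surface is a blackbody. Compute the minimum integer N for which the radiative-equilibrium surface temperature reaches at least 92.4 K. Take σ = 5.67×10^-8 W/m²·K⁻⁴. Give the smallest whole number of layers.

Irradiance scales as 1/d², so S = 1360 W/m² × (1/9.82)² = 14.10 W/m².
Top-of-atmosphere balance: σT_e⁴ = S(1−α)/4 = 1.361 W/m² → T_e = 69.99 K.
Need (N+1)T_e⁴ ≥ T_s⁴, i.e. N+1 ≥ (92.4/69.99)⁴ = 3.037.
The minimum whole number is N = 3.

3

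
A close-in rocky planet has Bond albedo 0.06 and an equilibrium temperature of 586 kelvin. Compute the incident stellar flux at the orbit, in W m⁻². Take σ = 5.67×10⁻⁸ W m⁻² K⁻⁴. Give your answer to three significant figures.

From S(1−α)/4 = σT⁴: S = 4σT⁴/(1−α).
σT⁴ = 5.67×10⁻⁸·(586)⁴ = 6686 W m⁻².
S = 4·6686/0.94 = 28450 W m⁻².

28500 W m⁻²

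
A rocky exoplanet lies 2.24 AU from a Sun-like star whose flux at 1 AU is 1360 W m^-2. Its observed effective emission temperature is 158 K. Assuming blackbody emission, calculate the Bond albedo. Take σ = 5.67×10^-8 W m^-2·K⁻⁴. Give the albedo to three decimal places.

By the inverse-square law, S = 1360/2.24² = 271.0 W m^-2.
Energy balance: S(1−α)/4 = σT⁴, so 1−α = 4σT⁴/S.
4σT⁴ = 4·5.67×10⁻⁸·(158)⁴ = 141.3 W m^-2.
Hence α = 1 − 141.3/271.0 = 0.4785.

0.479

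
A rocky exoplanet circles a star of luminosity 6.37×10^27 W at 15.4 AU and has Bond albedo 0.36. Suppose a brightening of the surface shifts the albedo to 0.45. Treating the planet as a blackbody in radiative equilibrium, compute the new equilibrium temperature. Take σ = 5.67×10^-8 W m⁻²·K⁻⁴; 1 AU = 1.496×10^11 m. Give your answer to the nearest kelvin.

123 K

d = 15.4 × 1.496×10^11 m = 2.304×10^12 m.
S = L/(4πd²) = 95.50 W m⁻².
With the new albedo, S(1−α₂)/4 = 13.13 W m⁻², so T₂ = 123.4 K.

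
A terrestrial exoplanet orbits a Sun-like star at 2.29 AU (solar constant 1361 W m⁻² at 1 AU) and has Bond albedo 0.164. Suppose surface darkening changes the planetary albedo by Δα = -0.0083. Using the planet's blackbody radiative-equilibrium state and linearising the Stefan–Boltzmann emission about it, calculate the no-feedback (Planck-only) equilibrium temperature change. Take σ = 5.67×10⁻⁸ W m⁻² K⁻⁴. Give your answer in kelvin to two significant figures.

Flux at the orbit: S = 1361/(2.29)² = 259.5 W m⁻².
Unperturbed T_e = [259.5·(1−0.164)/(4σ)]^¼ = 175.9 K.
ΔF = −(S/4)Δα = −(259.5/4)×(-0.0083) = 0.5385 W m⁻².
Linearising σT⁴ gives d(σT⁴)/dT = 4σT_e³ = 1.234 W m⁻² per K.
Hence the no-feedback warming is ΔF/(4σT_e³) = 0.437 K.

0.44 K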